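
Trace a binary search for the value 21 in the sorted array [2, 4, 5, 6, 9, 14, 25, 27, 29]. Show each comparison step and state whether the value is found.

Binary search for 21 in [2, 4, 5, 6, 9, 14, 25, 27, 29]:

lo=0, hi=8, mid=4, arr[mid]=9 -> 9 < 21, search right half
lo=5, hi=8, mid=6, arr[mid]=25 -> 25 > 21, search left half
lo=5, hi=5, mid=5, arr[mid]=14 -> 14 < 21, search right half
lo=6 > hi=5, target 21 not found

Binary search determines that 21 is not in the array after 3 comparisons. The search space was exhausted without finding the target.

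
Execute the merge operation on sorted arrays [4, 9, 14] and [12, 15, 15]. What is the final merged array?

Merging process:

Compare 4 vs 12: take 4 from left. Merged: [4]
Compare 9 vs 12: take 9 from left. Merged: [4, 9]
Compare 14 vs 12: take 12 from right. Merged: [4, 9, 12]
Compare 14 vs 15: take 14 from left. Merged: [4, 9, 12, 14]
Append remaining from right: [15, 15]. Merged: [4, 9, 12, 14, 15, 15]

Final merged array: [4, 9, 12, 14, 15, 15]
Total comparisons: 4

The merged array is [4, 9, 12, 14, 15, 15], requiring 4 comparisons. The merge step runs in O(n) time where n is the total number of elements.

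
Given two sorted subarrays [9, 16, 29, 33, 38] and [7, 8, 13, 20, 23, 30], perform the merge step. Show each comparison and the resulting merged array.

Merging process:

Compare 9 vs 7: take 7 from right. Merged: [7]
Compare 9 vs 8: take 8 from right. Merged: [7, 8]
Compare 9 vs 13: take 9 from left. Merged: [7, 8, 9]
Compare 16 vs 13: take 13 from right. Merged: [7, 8, 9, 13]
Compare 16 vs 20: take 16 from left. Merged: [7, 8, 9, 13, 16]
Compare 29 vs 20: take 20 from right. Merged: [7, 8, 9, 13, 16, 20]
Compare 29 vs 23: take 23 from right. Merged: [7, 8, 9, 13, 16, 20, 23]
Compare 29 vs 30: take 29 from left. Merged: [7, 8, 9, 13, 16, 20, 23, 29]
Compare 33 vs 30: take 30 from right. Merged: [7, 8, 9, 13, 16, 20, 23, 29, 30]
Append remaining from left: [33, 38]. Merged: [7, 8, 9, 13, 16, 20, 23, 29, 30, 33, 38]

Final merged array: [7, 8, 9, 13, 16, 20, 23, 29, 30, 33, 38]
Total comparisons: 9

The merged array is [7, 8, 9, 13, 16, 20, 23, 29, 30, 33, 38], requiring 9 comparisons. The merge step runs in O(n) time where n is the total number of elements.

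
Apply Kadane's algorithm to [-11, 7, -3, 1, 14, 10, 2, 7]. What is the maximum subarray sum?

Using Kadane's algorithm on [-11, 7, -3, 1, 14, 10, 2, 7]:

Scanning through the array:
Position 1 (value 7): max_ending_here = 7, max_so_far = 7
Position 2 (value -3): max_ending_here = 4, max_so_far = 7
Position 3 (value 1): max_ending_here = 5, max_so_far = 7
Position 4 (value 14): max_ending_here = 19, max_so_far = 19
Position 5 (value 10): max_ending_here = 29, max_so_far = 29
Position 6 (value 2): max_ending_here = 31, max_so_far = 31
Position 7 (value 7): max_ending_here = 38, max_so_far = 38

Maximum subarray: [7, -3, 1, 14, 10, 2, 7]
Maximum sum: 38

The maximum subarray is [7, -3, 1, 14, 10, 2, 7] with sum 38. This subarray runs from index 1 to index 7.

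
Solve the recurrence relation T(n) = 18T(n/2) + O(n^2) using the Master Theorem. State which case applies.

Master Theorem for T(n) = 18T(n/2) + O(n^2):

a = 18, b = 2, c = 2
log_b(a) = log_2(18) = 4.1699

Case 1: c = 2 < log_2(18) = 4.1699
T(n) = O(n^(log_2 18))

For T(n) = 18T(n/2) + O(n^2): log_2(18) = 4.1699. This is Case 1 of the Master Theorem (c < log_b(a), work dominated by leaves), giving O(n^(log_2 18)).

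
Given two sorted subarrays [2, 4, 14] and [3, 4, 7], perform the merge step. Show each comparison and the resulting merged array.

Merging process:

Compare 2 vs 3: take 2 from left. Merged: [2]
Compare 4 vs 3: take 3 from right. Merged: [2, 3]
Compare 4 vs 4: take 4 from left. Merged: [2, 3, 4]
Compare 14 vs 4: take 4 from right. Merged: [2, 3, 4, 4]
Compare 14 vs 7: take 7 from right. Merged: [2, 3, 4, 4, 7]
Append remaining from left: [14]. Merged: [2, 3, 4, 4, 7, 14]

Final merged array: [2, 3, 4, 4, 7, 14]
Total comparisons: 5

The merged array is [2, 3, 4, 4, 7, 14], requiring 5 comparisons. The merge step runs in O(n) time where n is the total number of elements.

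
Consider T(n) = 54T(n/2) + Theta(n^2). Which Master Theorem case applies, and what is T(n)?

Master Theorem for T(n) = 54T(n/2) + O(n^2):

a = 54, b = 2, c = 2
log_b(a) = log_2(54) = 5.7549

Case 1: c = 2 < log_2(54) = 5.7549
T(n) = O(n^(log_2 54))

For T(n) = 54T(n/2) + O(n^2): log_2(54) = 5.7549. This is Case 1 of the Master Theorem (c < log_b(a), work dominated by leaves), giving O(n^(log_2 54)).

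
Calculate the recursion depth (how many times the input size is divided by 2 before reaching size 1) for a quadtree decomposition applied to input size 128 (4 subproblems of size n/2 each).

For divide and conquer with division factor 2:

Problem sizes at each level:
Level 0: 128
Level 1: 64
Level 2: 32
Level 3: 16
Level 4: 8
Level 5: 4
Level 6: 2
Level 7: 1

The root is level 0 and the size-1 base case is level 7 (the tree spans levels 0 through 7, i.e. 8 levels counting the root), so the depth is the number of divisions: log_2(128) = 7

The recursion tree depth is log_2(128) = 7. At each level, the problem size is divided by 2, so it takes 7 divisions to reduce to a base case of size 1. The algorithm makes 4 recursive calls at each level.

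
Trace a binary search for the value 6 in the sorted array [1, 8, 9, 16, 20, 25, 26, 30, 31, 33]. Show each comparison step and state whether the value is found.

Binary search for 6 in [1, 8, 9, 16, 20, 25, 26, 30, 31, 33]:

lo=0, hi=9, mid=4, arr[mid]=20 -> 20 > 6, search left half
lo=0, hi=3, mid=1, arr[mid]=8 -> 8 > 6, search left half
lo=0, hi=0, mid=0, arr[mid]=1 -> 1 < 6, search right half
lo=1 > hi=0, target 6 not found

Binary search determines that 6 is not in the array after 3 comparisons. The search space was exhausted without finding the target.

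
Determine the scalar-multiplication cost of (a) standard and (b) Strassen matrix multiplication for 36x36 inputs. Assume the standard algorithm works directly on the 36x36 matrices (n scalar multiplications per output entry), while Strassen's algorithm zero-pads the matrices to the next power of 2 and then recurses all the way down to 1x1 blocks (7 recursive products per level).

Matrix multiplication for 36x36 matrices:

Strassen's algorithm requires power-of-2 dimensions. Pad 36x36 to 64x64 (next power of 2).

Standard algorithm: 36^3 = 46656 multiplications
Strassen's algorithm: 7^(log2(64)) = 7^6 = 117649 multiplications
Difference: 46656 - 117649 = -70993 (Strassen uses MORE here due to padding overhead — for small or just-over-power-of-2 n, padding can outweigh the per-level savings)

Standard: 46656 multiplications (36^3). Strassen: 117649 multiplications (7^6, after padding to 64x64). Strassen reduces 8 recursive multiplications to 7 at each level.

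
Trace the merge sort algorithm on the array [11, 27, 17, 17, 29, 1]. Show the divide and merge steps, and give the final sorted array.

Merge sort trace:

Split: [11, 27, 17, 17, 29, 1] -> [11, 27, 17] and [17, 29, 1]
  Split: [11, 27, 17] -> [11] and [27, 17]
    Split: [27, 17] -> [27] and [17]
    Merge: [27] + [17] -> [17, 27]
  Merge: [11] + [17, 27] -> [11, 17, 27]
  Split: [17, 29, 1] -> [17] and [29, 1]
    Split: [29, 1] -> [29] and [1]
    Merge: [29] + [1] -> [1, 29]
  Merge: [17] + [1, 29] -> [1, 17, 29]
Merge: [11, 17, 27] + [1, 17, 29] -> [1, 11, 17, 17, 27, 29]

Final sorted array: [1, 11, 17, 17, 27, 29]

The merge sort proceeds by recursively splitting the array and merging sorted halves.
After all merges, the sorted array is [1, 11, 17, 17, 27, 29].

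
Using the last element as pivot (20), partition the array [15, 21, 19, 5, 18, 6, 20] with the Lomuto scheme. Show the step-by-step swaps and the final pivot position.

Lomuto partition with pivot = 20:

Initial array: [15, 21, 19, 5, 18, 6, 20]

arr[0]=15 <= 20: swap with position 0, array becomes [15, 21, 19, 5, 18, 6, 20]
arr[1]=21 > 20: no swap
arr[2]=19 <= 20: swap with position 1, array becomes [15, 19, 21, 5, 18, 6, 20]
arr[3]=5 <= 20: swap with position 2, array becomes [15, 19, 5, 21, 18, 6, 20]
arr[4]=18 <= 20: swap with position 3, array becomes [15, 19, 5, 18, 21, 6, 20]
arr[5]=6 <= 20: swap with position 4, array becomes [15, 19, 5, 18, 6, 21, 20]

Place pivot at position 5: [15, 19, 5, 18, 6, 20, 21]
Pivot position: 5

After partitioning with pivot 20, the array becomes [15, 19, 5, 18, 6, 20, 21]. The pivot is placed at index 5. All elements to the left of the pivot are <= 20, and all elements to the right are > 20.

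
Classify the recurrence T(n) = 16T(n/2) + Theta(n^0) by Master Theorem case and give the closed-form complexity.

Master Theorem for T(n) = 16T(n/2) + O(n^0):

a = 16, b = 2, c = 0
log_b(a) = log_2(16) = 4.0000

Case 1: c = 0 < log_2(16) = 4.0000
T(n) = O(n^(log_2 16)) = O(n^4)

For T(n) = 16T(n/2) + O(n^0): log_2(16) = 4.0000. This is Case 1 of the Master Theorem (c < log_b(a), work dominated by leaves), giving O(n^4).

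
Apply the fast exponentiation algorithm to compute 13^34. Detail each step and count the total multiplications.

Computing 13^34 by squaring (build up from 13^1; each line after the first costs one multiplication):

13^1 = 13
13^2 = (13^1)^2 = 13^2 = 169
13^4 = (13^2)^2 = 169^2 = 28561
13^8 = (13^4)^2 = 28561^2 = 815730721
13^16 = (13^8)^2 = 815730721^2 = 665416609183179841
13^17 = 13 * 13^16 = 13 * 665416609183179841 = 8650415919381337933
13^34 = (13^17)^2 = 8650415919381337933^2 = 74829695578286078013428929473144712489

Result: 74829695578286078013428929473144712489
Multiplications needed: 6 (6 lines after 13^1)

13^34 = 74829695578286078013428929473144712489. Using exponentiation by squaring, this requires 6 multiplications. The key idea: if the exponent is even, square the half-power; if odd, multiply by the base once.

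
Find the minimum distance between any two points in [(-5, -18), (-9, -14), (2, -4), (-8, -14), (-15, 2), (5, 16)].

Computing all pairwise distances among 6 points:

d((-5, -18), (-9, -14)) = 5.6569
d((-5, -18), (2, -4)) = 15.6525
d((-5, -18), (-8, -14)) = 5.0
d((-5, -18), (-15, 2)) = 22.3607
d((-5, -18), (5, 16)) = 35.4401
d((-9, -14), (2, -4)) = 14.8661
d((-9, -14), (-8, -14)) = 1.0 <-- minimum
d((-9, -14), (-15, 2)) = 17.088
d((-9, -14), (5, 16)) = 33.1059
d((2, -4), (-8, -14)) = 14.1421
d((2, -4), (-15, 2)) = 18.0278
d((2, -4), (5, 16)) = 20.2237
d((-8, -14), (-15, 2)) = 17.4642
d((-8, -14), (5, 16)) = 32.6956
d((-15, 2), (5, 16)) = 24.4131

Closest pair: (-9, -14) and (-8, -14) with distance 1.0

The closest pair is (-9, -14) and (-8, -14) with Euclidean distance 1.0. For 6 points, brute-force pairwise comparison is shown above. For large n, the divide-and-conquer algorithm (sort by x, recurse on halves, check the dividing strip) achieves O(n log n).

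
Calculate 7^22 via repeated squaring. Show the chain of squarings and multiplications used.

Computing 7^22 by squaring (build up from 7^1; each line after the first costs one multiplication):

7^1 = 7
7^2 = (7^1)^2 = 7^2 = 49
7^4 = (7^2)^2 = 49^2 = 2401
7^5 = 7 * 7^4 = 7 * 2401 = 16807
7^10 = (7^5)^2 = 16807^2 = 282475249
7^11 = 7 * 7^10 = 7 * 282475249 = 1977326743
7^22 = (7^11)^2 = 1977326743^2 = 3909821048582988049

Result: 3909821048582988049
Multiplications needed: 6 (6 lines after 7^1)

7^22 = 3909821048582988049. Using exponentiation by squaring, this requires 6 multiplications. The key idea: if the exponent is even, square the half-power; if odd, multiply by the base once.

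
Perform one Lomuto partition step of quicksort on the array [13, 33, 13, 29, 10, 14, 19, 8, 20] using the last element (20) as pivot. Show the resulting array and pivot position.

Lomuto partition with pivot = 20:

Initial array: [13, 33, 13, 29, 10, 14, 19, 8, 20]

arr[0]=13 <= 20: swap with position 0, array becomes [13, 33, 13, 29, 10, 14, 19, 8, 20]
arr[1]=33 > 20: no swap
arr[2]=13 <= 20: swap with position 1, array becomes [13, 13, 33, 29, 10, 14, 19, 8, 20]
arr[3]=29 > 20: no swap
arr[4]=10 <= 20: swap with position 2, array becomes [13, 13, 10, 29, 33, 14, 19, 8, 20]
arr[5]=14 <= 20: swap with position 3, array becomes [13, 13, 10, 14, 33, 29, 19, 8, 20]
arr[6]=19 <= 20: swap with position 4, array becomes [13, 13, 10, 14, 19, 29, 33, 8, 20]
arr[7]=8 <= 20: swap with position 5, array becomes [13, 13, 10, 14, 19, 8, 33, 29, 20]

Place pivot at position 6: [13, 13, 10, 14, 19, 8, 20, 29, 33]
Pivot position: 6

After partitioning with pivot 20, the array becomes [13, 13, 10, 14, 19, 8, 20, 29, 33]. The pivot is placed at index 6. All elements to the left of the pivot are <= 20, and all elements to the right are > 20.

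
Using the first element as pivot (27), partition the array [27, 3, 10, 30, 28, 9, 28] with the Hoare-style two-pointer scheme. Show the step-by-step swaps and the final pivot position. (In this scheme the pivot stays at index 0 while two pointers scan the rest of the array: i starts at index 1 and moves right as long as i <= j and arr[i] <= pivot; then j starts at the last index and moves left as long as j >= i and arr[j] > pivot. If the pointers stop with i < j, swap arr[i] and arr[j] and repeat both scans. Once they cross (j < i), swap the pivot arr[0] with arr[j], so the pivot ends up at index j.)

Hoare-style two-pointer partition with pivot = 27:

Initial array: [27, 3, 10, 30, 28, 9, 28]

Pointers start at i = 1, j = 6.
i stops at index 3 (arr[3]=30 > 27), j stops at index 5 (arr[5]=9 <= 27): swap arr[3] and arr[5], array becomes [27, 3, 10, 9, 28, 30, 28]
i ends at 4, j ends at 3: the pointers have crossed (j < i), so scanning stops.

Swap pivot arr[0] with arr[3] to place pivot at position 3: [9, 3, 10, 27, 28, 30, 28]
Pivot position: 3

After partitioning with pivot 27, the array becomes [9, 3, 10, 27, 28, 30, 28]. The pivot is placed at index 3. All elements to the left of the pivot are <= 27, and all elements to the right are > 27.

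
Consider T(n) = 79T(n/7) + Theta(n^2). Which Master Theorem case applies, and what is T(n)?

Master Theorem for T(n) = 79T(n/7) + O(n^2):

a = 79, b = 7, c = 2
log_b(a) = log_7(79) = 2.2455

Case 1: c = 2 < log_7(79) = 2.2455
T(n) = O(n^(log_7 79))

For T(n) = 79T(n/7) + O(n^2): log_7(79) = 2.2455. This is Case 1 of the Master Theorem (c < log_b(a), work dominated by leaves), giving O(n^(log_7 79)).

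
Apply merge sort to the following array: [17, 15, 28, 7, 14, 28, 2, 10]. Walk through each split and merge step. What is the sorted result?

Merge sort trace:

Split: [17, 15, 28, 7, 14, 28, 2, 10] -> [17, 15, 28, 7] and [14, 28, 2, 10]
  Split: [17, 15, 28, 7] -> [17, 15] and [28, 7]
    Split: [17, 15] -> [17] and [15]
    Merge: [17] + [15] -> [15, 17]
    Split: [28, 7] -> [28] and [7]
    Merge: [28] + [7] -> [7, 28]
  Merge: [15, 17] + [7, 28] -> [7, 15, 17, 28]
  Split: [14, 28, 2, 10] -> [14, 28] and [2, 10]
    Split: [14, 28] -> [14] and [28]
    Merge: [14] + [28] -> [14, 28]
    Split: [2, 10] -> [2] and [10]
    Merge: [2] + [10] -> [2, 10]
  Merge: [14, 28] + [2, 10] -> [2, 10, 14, 28]
Merge: [7, 15, 17, 28] + [2, 10, 14, 28] -> [2, 7, 10, 14, 15, 17, 28, 28]

Final sorted array: [2, 7, 10, 14, 15, 17, 28, 28]

The merge sort proceeds by recursively splitting the array and merging sorted halves.
After all merges, the sorted array is [2, 7, 10, 14, 15, 17, 28, 28].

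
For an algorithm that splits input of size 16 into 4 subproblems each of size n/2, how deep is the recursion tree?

For divide and conquer with division factor 2:

Problem sizes at each level:
Level 0: 16
Level 1: 8
Level 2: 4
Level 3: 2
Level 4: 1

The root is level 0 and the size-1 base case is level 4 (the tree spans levels 0 through 4, i.e. 5 levels counting the root), so the depth is the number of divisions: log_2(16) = 4

The recursion tree depth is log_2(16) = 4. At each level, the problem size is divided by 2, so it takes 4 divisions to reduce to a base case of size 1. The algorithm makes 4 recursive calls at each level.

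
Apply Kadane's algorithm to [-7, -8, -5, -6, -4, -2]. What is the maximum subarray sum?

Using Kadane's algorithm on [-7, -8, -5, -6, -4, -2]:

Scanning through the array:
Position 1 (value -8): max_ending_here = -8, max_so_far = -7
Position 2 (value -5): max_ending_here = -5, max_so_far = -5
Position 3 (value -6): max_ending_here = -6, max_so_far = -5
Position 4 (value -4): max_ending_here = -4, max_so_far = -4
Position 5 (value -2): max_ending_here = -2, max_so_far = -2

Maximum subarray: [-2]
Maximum sum: -2

The maximum subarray is [-2] with sum -2. This subarray runs from index 5 to index 5.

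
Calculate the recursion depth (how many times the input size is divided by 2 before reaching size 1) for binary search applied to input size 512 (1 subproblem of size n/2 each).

For divide and conquer with division factor 2:

Problem sizes at each level:
Level 0: 512
Level 1: 256
Level 2: 128
Level 3: 64
Level 4: 32
Level 5: 16
Level 6: 8
Level 7: 4
Level 8: 2
Level 9: 1

The root is level 0 and the size-1 base case is level 9 (the tree spans levels 0 through 9, i.e. 10 levels counting the root), so the depth is the number of divisions: log_2(512) = 9

The recursion tree depth is log_2(512) = 9. At each level, the problem size is divided by 2, so it takes 9 divisions to reduce to a base case of size 1. The algorithm makes 1 recursive call at each level.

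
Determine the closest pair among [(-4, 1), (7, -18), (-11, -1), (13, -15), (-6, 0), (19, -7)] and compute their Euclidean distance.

Computing all pairwise distances among 6 points:

d((-4, 1), (7, -18)) = 21.9545
d((-4, 1), (-11, -1)) = 7.2801
d((-4, 1), (13, -15)) = 23.3452
d((-4, 1), (-6, 0)) = 2.2361 <-- minimum
d((-4, 1), (19, -7)) = 24.3516
d((7, -18), (-11, -1)) = 24.7588
d((7, -18), (13, -15)) = 6.7082
d((7, -18), (-6, 0)) = 22.2036
d((7, -18), (19, -7)) = 16.2788
d((-11, -1), (13, -15)) = 27.7849
d((-11, -1), (-6, 0)) = 5.099
d((-11, -1), (19, -7)) = 30.5941
d((13, -15), (-6, 0)) = 24.2074
d((13, -15), (19, -7)) = 10.0
d((-6, 0), (19, -7)) = 25.9615

Closest pair: (-4, 1) and (-6, 0) with distance 2.2361

The closest pair is (-4, 1) and (-6, 0) with Euclidean distance 2.2361. For 6 points, brute-force pairwise comparison is shown above. For large n, the divide-and-conquer algorithm (sort by x, recurse on halves, check the dividing strip) achieves O(n log n).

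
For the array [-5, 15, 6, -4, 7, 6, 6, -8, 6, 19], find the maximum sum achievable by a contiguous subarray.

Using Kadane's algorithm on [-5, 15, 6, -4, 7, 6, 6, -8, 6, 19]:

Scanning through the array:
Position 1 (value 15): max_ending_here = 15, max_so_far = 15
Position 2 (value 6): max_ending_here = 21, max_so_far = 21
Position 3 (value -4): max_ending_here = 17, max_so_far = 21
Position 4 (value 7): max_ending_here = 24, max_so_far = 24
Position 5 (value 6): max_ending_here = 30, max_so_far = 30
Position 6 (value 6): max_ending_here = 36, max_so_far = 36
Position 7 (value -8): max_ending_here = 28, max_so_far = 36
Position 8 (value 6): max_ending_here = 34, max_so_far = 36
Position 9 (value 19): max_ending_here = 53, max_so_far = 53

Maximum subarray: [15, 6, -4, 7, 6, 6, -8, 6, 19]
Maximum sum: 53

The maximum subarray is [15, 6, -4, 7, 6, 6, -8, 6, 19] with sum 53. This subarray runs from index 1 to index 9.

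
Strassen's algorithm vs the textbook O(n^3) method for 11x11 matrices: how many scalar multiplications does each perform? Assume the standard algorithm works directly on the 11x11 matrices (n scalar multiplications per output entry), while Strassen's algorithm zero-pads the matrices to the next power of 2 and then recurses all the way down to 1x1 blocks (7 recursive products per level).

Matrix multiplication for 11x11 matrices:

Strassen's algorithm requires power-of-2 dimensions. Pad 11x11 to 16x16 (next power of 2).

Standard algorithm: 11^3 = 1331 multiplications
Strassen's algorithm: 7^(log2(16)) = 7^4 = 2401 multiplications
Difference: 1331 - 2401 = -1070 (Strassen uses MORE here due to padding overhead — for small or just-over-power-of-2 n, padding can outweigh the per-level savings)

Standard: 1331 multiplications (11^3). Strassen: 2401 multiplications (7^4, after padding to 16x16). Strassen reduces 8 recursive multiplications to 7 at each level.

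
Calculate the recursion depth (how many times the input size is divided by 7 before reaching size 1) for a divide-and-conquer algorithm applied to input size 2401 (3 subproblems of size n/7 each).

For divide and conquer with division factor 7:

Problem sizes at each level:
Level 0: 2401
Level 1: 343
Level 2: 49
Level 3: 7
Level 4: 1

The root is level 0 and the size-1 base case is level 4 (the tree spans levels 0 through 4, i.e. 5 levels counting the root), so the depth is the number of divisions: log_7(2401) = 4

The recursion tree depth is log_7(2401) = 4. At each level, the problem size is divided by 7, so it takes 4 divisions to reduce to a base case of size 1. The algorithm makes 3 recursive calls at each level.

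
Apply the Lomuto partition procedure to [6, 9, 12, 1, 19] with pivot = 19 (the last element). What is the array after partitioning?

Lomuto partition with pivot = 19:

Initial array: [6, 9, 12, 1, 19]

arr[0]=6 <= 19: swap with position 0, array becomes [6, 9, 12, 1, 19]
arr[1]=9 <= 19: swap with position 1, array becomes [6, 9, 12, 1, 19]
arr[2]=12 <= 19: swap with position 2, array becomes [6, 9, 12, 1, 19]
arr[3]=1 <= 19: swap with position 3, array becomes [6, 9, 12, 1, 19]

Place pivot at position 4: [6, 9, 12, 1, 19]
Pivot position: 4

After partitioning with pivot 19, the array becomes [6, 9, 12, 1, 19]. The pivot is placed at index 4. All elements to the left of the pivot are <= 19, and all elements to the right are > 19.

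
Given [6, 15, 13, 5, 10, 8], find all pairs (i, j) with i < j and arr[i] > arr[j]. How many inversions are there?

Finding inversions in [6, 15, 13, 5, 10, 8]:

(0, 3): arr[0]=6 > arr[3]=5
(1, 2): arr[1]=15 > arr[2]=13
(1, 3): arr[1]=15 > arr[3]=5
(1, 4): arr[1]=15 > arr[4]=10
(1, 5): arr[1]=15 > arr[5]=8
(2, 3): arr[2]=13 > arr[3]=5
(2, 4): arr[2]=13 > arr[4]=10
(2, 5): arr[2]=13 > arr[5]=8
(4, 5): arr[4]=10 > arr[5]=8

Total inversions: 9

The array has 9 inversion(s): (0,3), (1,2), (1,3), (1,4), (1,5), (2,3), (2,4), (2,5), (4,5). Each pair (i,j) satisfies i < j and arr[i] > arr[j].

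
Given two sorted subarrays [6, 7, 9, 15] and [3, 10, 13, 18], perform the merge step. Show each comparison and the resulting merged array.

Merging process:

Compare 6 vs 3: take 3 from right. Merged: [3]
Compare 6 vs 10: take 6 from left. Merged: [3, 6]
Compare 7 vs 10: take 7 from left. Merged: [3, 6, 7]
Compare 9 vs 10: take 9 from left. Merged: [3, 6, 7, 9]
Compare 15 vs 10: take 10 from right. Merged: [3, 6, 7, 9, 10]
Compare 15 vs 13: take 13 from right. Merged: [3, 6, 7, 9, 10, 13]
Compare 15 vs 18: take 15 from left. Merged: [3, 6, 7, 9, 10, 13, 15]
Append remaining from right: [18]. Merged: [3, 6, 7, 9, 10, 13, 15, 18]

Final merged array: [3, 6, 7, 9, 10, 13, 15, 18]
Total comparisons: 7

The merged array is [3, 6, 7, 9, 10, 13, 15, 18], requiring 7 comparisons. The merge step runs in O(n) time where n is the total number of elements.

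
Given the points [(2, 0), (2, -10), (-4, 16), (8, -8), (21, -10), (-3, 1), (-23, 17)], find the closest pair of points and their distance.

Computing all pairwise distances among 7 points:

d((2, 0), (2, -10)) = 10.0
d((2, 0), (-4, 16)) = 17.088
d((2, 0), (8, -8)) = 10.0
d((2, 0), (21, -10)) = 21.4709
d((2, 0), (-3, 1)) = 5.099 <-- minimum
d((2, 0), (-23, 17)) = 30.2324
d((2, -10), (-4, 16)) = 26.6833
d((2, -10), (8, -8)) = 6.3246
d((2, -10), (21, -10)) = 19.0
d((2, -10), (-3, 1)) = 12.083
d((2, -10), (-23, 17)) = 36.7967
d((-4, 16), (8, -8)) = 26.8328
d((-4, 16), (21, -10)) = 36.0694
d((-4, 16), (-3, 1)) = 15.0333
d((-4, 16), (-23, 17)) = 19.0263
d((8, -8), (21, -10)) = 13.1529
d((8, -8), (-3, 1)) = 14.2127
d((8, -8), (-23, 17)) = 39.8246
d((21, -10), (-3, 1)) = 26.4008
d((21, -10), (-23, 17)) = 51.6236
d((-3, 1), (-23, 17)) = 25.6125

Closest pair: (2, 0) and (-3, 1) with distance 5.099

The closest pair is (2, 0) and (-3, 1) with Euclidean distance 5.099. For 7 points, brute-force pairwise comparison is shown above. For large n, the divide-and-conquer algorithm (sort by x, recurse on halves, check the dividing strip) achieves O(n log n).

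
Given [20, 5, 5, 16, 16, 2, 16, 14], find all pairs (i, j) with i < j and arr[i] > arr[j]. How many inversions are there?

Finding inversions in [20, 5, 5, 16, 16, 2, 16, 14]:

(0, 1): arr[0]=20 > arr[1]=5
(0, 2): arr[0]=20 > arr[2]=5
(0, 3): arr[0]=20 > arr[3]=16
(0, 4): arr[0]=20 > arr[4]=16
(0, 5): arr[0]=20 > arr[5]=2
(0, 6): arr[0]=20 > arr[6]=16
(0, 7): arr[0]=20 > arr[7]=14
(1, 5): arr[1]=5 > arr[5]=2
(2, 5): arr[2]=5 > arr[5]=2
(3, 5): arr[3]=16 > arr[5]=2
(3, 7): arr[3]=16 > arr[7]=14
(4, 5): arr[4]=16 > arr[5]=2
(4, 7): arr[4]=16 > arr[7]=14
(6, 7): arr[6]=16 > arr[7]=14

Total inversions: 14

The array has 14 inversion(s): (0,1), (0,2), (0,3), (0,4), (0,5), (0,6), (0,7), (1,5), (2,5), (3,5), (3,7), (4,5), (4,7), (6,7). Each pair (i,j) satisfies i < j and arr[i] > arr[j].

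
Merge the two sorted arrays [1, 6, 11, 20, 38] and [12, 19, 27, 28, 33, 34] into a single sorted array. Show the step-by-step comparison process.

Merging process:

Compare 1 vs 12: take 1 from left. Merged: [1]
Compare 6 vs 12: take 6 from left. Merged: [1, 6]
Compare 11 vs 12: take 11 from left. Merged: [1, 6, 11]
Compare 20 vs 12: take 12 from right. Merged: [1, 6, 11, 12]
Compare 20 vs 19: take 19 from right. Merged: [1, 6, 11, 12, 19]
Compare 20 vs 27: take 20 from left. Merged: [1, 6, 11, 12, 19, 20]
Compare 38 vs 27: take 27 from right. Merged: [1, 6, 11, 12, 19, 20, 27]
Compare 38 vs 28: take 28 from right. Merged: [1, 6, 11, 12, 19, 20, 27, 28]
Compare 38 vs 33: take 33 from right. Merged: [1, 6, 11, 12, 19, 20, 27, 28, 33]
Compare 38 vs 34: take 34 from right. Merged: [1, 6, 11, 12, 19, 20, 27, 28, 33, 34]
Append remaining from left: [38]. Merged: [1, 6, 11, 12, 19, 20, 27, 28, 33, 34, 38]

Final merged array: [1, 6, 11, 12, 19, 20, 27, 28, 33, 34, 38]
Total comparisons: 10

The merged array is [1, 6, 11, 12, 19, 20, 27, 28, 33, 34, 38], requiring 10 comparisons. The merge step runs in O(n) time where n is the total number of elements.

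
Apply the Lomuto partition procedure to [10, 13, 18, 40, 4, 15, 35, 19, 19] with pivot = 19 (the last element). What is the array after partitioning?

Lomuto partition with pivot = 19:

Initial array: [10, 13, 18, 40, 4, 15, 35, 19, 19]

arr[0]=10 <= 19: swap with position 0, array becomes [10, 13, 18, 40, 4, 15, 35, 19, 19]
arr[1]=13 <= 19: swap with position 1, array becomes [10, 13, 18, 40, 4, 15, 35, 19, 19]
arr[2]=18 <= 19: swap with position 2, array becomes [10, 13, 18, 40, 4, 15, 35, 19, 19]
arr[3]=40 > 19: no swap
arr[4]=4 <= 19: swap with position 3, array becomes [10, 13, 18, 4, 40, 15, 35, 19, 19]
arr[5]=15 <= 19: swap with position 4, array becomes [10, 13, 18, 4, 15, 40, 35, 19, 19]
arr[6]=35 > 19: no swap
arr[7]=19 <= 19: swap with position 5, array becomes [10, 13, 18, 4, 15, 19, 35, 40, 19]

Place pivot at position 6: [10, 13, 18, 4, 15, 19, 19, 40, 35]
Pivot position: 6

After partitioning with pivot 19, the array becomes [10, 13, 18, 4, 15, 19, 19, 40, 35]. The pivot is placed at index 6. All elements to the left of the pivot are <= 19, and all elements to the right are > 19.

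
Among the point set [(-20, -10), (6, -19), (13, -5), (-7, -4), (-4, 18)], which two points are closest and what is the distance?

Computing all pairwise distances among 5 points:

d((-20, -10), (6, -19)) = 27.5136
d((-20, -10), (13, -5)) = 33.3766
d((-20, -10), (-7, -4)) = 14.3178 <-- minimum
d((-20, -10), (-4, 18)) = 32.249
d((6, -19), (13, -5)) = 15.6525
d((6, -19), (-7, -4)) = 19.8494
d((6, -19), (-4, 18)) = 38.3275
d((13, -5), (-7, -4)) = 20.025
d((13, -5), (-4, 18)) = 28.6007
d((-7, -4), (-4, 18)) = 22.2036

Closest pair: (-20, -10) and (-7, -4) with distance 14.3178

The closest pair is (-20, -10) and (-7, -4) with Euclidean distance 14.3178. For 5 points, brute-force pairwise comparison is shown above. For large n, the divide-and-conquer algorithm (sort by x, recurse on halves, check the dividing strip) achieves O(n log n).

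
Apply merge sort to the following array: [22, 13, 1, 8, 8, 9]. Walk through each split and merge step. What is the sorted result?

Merge sort trace:

Split: [22, 13, 1, 8, 8, 9] -> [22, 13, 1] and [8, 8, 9]
  Split: [22, 13, 1] -> [22] and [13, 1]
    Split: [13, 1] -> [13] and [1]
    Merge: [13] + [1] -> [1, 13]
  Merge: [22] + [1, 13] -> [1, 13, 22]
  Split: [8, 8, 9] -> [8] and [8, 9]
    Split: [8, 9] -> [8] and [9]
    Merge: [8] + [9] -> [8, 9]
  Merge: [8] + [8, 9] -> [8, 8, 9]
Merge: [1, 13, 22] + [8, 8, 9] -> [1, 8, 8, 9, 13, 22]

Final sorted array: [1, 8, 8, 9, 13, 22]

The merge sort proceeds by recursively splitting the array and merging sorted halves.
After all merges, the sorted array is [1, 8, 8, 9, 13, 22].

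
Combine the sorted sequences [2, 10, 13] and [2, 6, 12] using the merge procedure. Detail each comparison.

Merging process:

Compare 2 vs 2: take 2 from left. Merged: [2]
Compare 10 vs 2: take 2 from right. Merged: [2, 2]
Compare 10 vs 6: take 6 from right. Merged: [2, 2, 6]
Compare 10 vs 12: take 10 from left. Merged: [2, 2, 6, 10]
Compare 13 vs 12: take 12 from right. Merged: [2, 2, 6, 10, 12]
Append remaining from left: [13]. Merged: [2, 2, 6, 10, 12, 13]

Final merged array: [2, 2, 6, 10, 12, 13]
Total comparisons: 5

The merged array is [2, 2, 6, 10, 12, 13], requiring 5 comparisons. The merge step runs in O(n) time where n is the total number of elements.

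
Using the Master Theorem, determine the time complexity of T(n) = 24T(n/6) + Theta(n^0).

Master Theorem for T(n) = 24T(n/6) + O(n^0):

a = 24, b = 6, c = 0
log_b(a) = log_6(24) = 1.7737

Case 1: c = 0 < log_6(24) = 1.7737
T(n) = O(n^(log_6 24))

For T(n) = 24T(n/6) + O(n^0): log_6(24) = 1.7737. This is Case 1 of the Master Theorem (c < log_b(a), work dominated by leaves), giving O(n^(log_6 24)).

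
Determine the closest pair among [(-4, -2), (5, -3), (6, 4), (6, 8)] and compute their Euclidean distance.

Computing all pairwise distances among 4 points:

d((-4, -2), (5, -3)) = 9.0554
d((-4, -2), (6, 4)) = 11.6619
d((-4, -2), (6, 8)) = 14.1421
d((5, -3), (6, 4)) = 7.0711
d((5, -3), (6, 8)) = 11.0454
d((6, 4), (6, 8)) = 4.0 <-- minimum

Closest pair: (6, 4) and (6, 8) with distance 4.0

The closest pair is (6, 4) and (6, 8) with Euclidean distance 4.0. For 4 points, brute-force pairwise comparison is shown above. For large n, the divide-and-conquer algorithm (sort by x, recurse on halves, check the dividing strip) achieves O(n log n).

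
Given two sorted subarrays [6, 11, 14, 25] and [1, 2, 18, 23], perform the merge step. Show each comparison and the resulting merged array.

Merging process:

Compare 6 vs 1: take 1 from right. Merged: [1]
Compare 6 vs 2: take 2 from right. Merged: [1, 2]
Compare 6 vs 18: take 6 from left. Merged: [1, 2, 6]
Compare 11 vs 18: take 11 from left. Merged: [1, 2, 6, 11]
Compare 14 vs 18: take 14 from left. Merged: [1, 2, 6, 11, 14]
Compare 25 vs 18: take 18 from right. Merged: [1, 2, 6, 11, 14, 18]
Compare 25 vs 23: take 23 from right. Merged: [1, 2, 6, 11, 14, 18, 23]
Append remaining from left: [25]. Merged: [1, 2, 6, 11, 14, 18, 23, 25]

Final merged array: [1, 2, 6, 11, 14, 18, 23, 25]
Total comparisons: 7

The merged array is [1, 2, 6, 11, 14, 18, 23, 25], requiring 7 comparisons. The merge step runs in O(n) time where n is the total number of elements.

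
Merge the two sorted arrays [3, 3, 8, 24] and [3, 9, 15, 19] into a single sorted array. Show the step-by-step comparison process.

Merging process:

Compare 3 vs 3: take 3 from left. Merged: [3]
Compare 3 vs 3: take 3 from left. Merged: [3, 3]
Compare 8 vs 3: take 3 from right. Merged: [3, 3, 3]
Compare 8 vs 9: take 8 from left. Merged: [3, 3, 3, 8]
Compare 24 vs 9: take 9 from right. Merged: [3, 3, 3, 8, 9]
Compare 24 vs 15: take 15 from right. Merged: [3, 3, 3, 8, 9, 15]
Compare 24 vs 19: take 19 from right. Merged: [3, 3, 3, 8, 9, 15, 19]
Append remaining from left: [24]. Merged: [3, 3, 3, 8, 9, 15, 19, 24]

Final merged array: [3, 3, 3, 8, 9, 15, 19, 24]
Total comparisons: 7

The merged array is [3, 3, 3, 8, 9, 15, 19, 24], requiring 7 comparisons. The merge step runs in O(n) time where n is the total number of elements.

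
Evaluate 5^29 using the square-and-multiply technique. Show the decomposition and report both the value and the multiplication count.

Computing 5^29 by squaring (build up from 5^1; each line after the first costs one multiplication):

5^1 = 5
5^2 = (5^1)^2 = 5^2 = 25
5^3 = 5 * 5^2 = 5 * 25 = 125
5^6 = (5^3)^2 = 125^2 = 15625
5^7 = 5 * 5^6 = 5 * 15625 = 78125
5^14 = (5^7)^2 = 78125^2 = 6103515625
5^28 = (5^14)^2 = 6103515625^2 = 37252902984619140625
5^29 = 5 * 5^28 = 5 * 37252902984619140625 = 186264514923095703125

Result: 186264514923095703125
Multiplications needed: 7 (7 lines after 5^1)

5^29 = 186264514923095703125. Using exponentiation by squaring, this requires 7 multiplications. The key idea: if the exponent is even, square the half-power; if odd, multiply by the base once.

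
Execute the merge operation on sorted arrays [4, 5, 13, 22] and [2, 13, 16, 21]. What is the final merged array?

Merging process:

Compare 4 vs 2: take 2 from right. Merged: [2]
Compare 4 vs 13: take 4 from left. Merged: [2, 4]
Compare 5 vs 13: take 5 from left. Merged: [2, 4, 5]
Compare 13 vs 13: take 13 from left. Merged: [2, 4, 5, 13]
Compare 22 vs 13: take 13 from right. Merged: [2, 4, 5, 13, 13]
Compare 22 vs 16: take 16 from right. Merged: [2, 4, 5, 13, 13, 16]
Compare 22 vs 21: take 21 from right. Merged: [2, 4, 5, 13, 13, 16, 21]
Append remaining from left: [22]. Merged: [2, 4, 5, 13, 13, 16, 21, 22]

Final merged array: [2, 4, 5, 13, 13, 16, 21, 22]
Total comparisons: 7

The merged array is [2, 4, 5, 13, 13, 16, 21, 22], requiring 7 comparisons. The merge step runs in O(n) time where n is the total number of elements.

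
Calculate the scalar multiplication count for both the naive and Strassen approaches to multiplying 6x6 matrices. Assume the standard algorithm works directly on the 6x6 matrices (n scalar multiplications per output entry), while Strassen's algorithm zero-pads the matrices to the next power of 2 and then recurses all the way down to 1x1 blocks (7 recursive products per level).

Matrix multiplication for 6x6 matrices:

Strassen's algorithm requires power-of-2 dimensions. Pad 6x6 to 8x8 (next power of 2).

Standard algorithm: 6^3 = 216 multiplications
Strassen's algorithm: 7^(log2(8)) = 7^3 = 343 multiplications
Difference: 216 - 343 = -127 (Strassen uses MORE here due to padding overhead — for small or just-over-power-of-2 n, padding can outweigh the per-level savings)

Standard: 216 multiplications (6^3). Strassen: 343 multiplications (7^3, after padding to 8x8). Strassen reduces 8 recursive multiplications to 7 at each level.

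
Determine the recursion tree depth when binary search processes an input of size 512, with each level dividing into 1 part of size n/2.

For divide and conquer with division factor 2:

Problem sizes at each level:
Level 0: 512
Level 1: 256
Level 2: 128
Level 3: 64
Level 4: 32
Level 5: 16
Level 6: 8
Level 7: 4
Level 8: 2
Level 9: 1

The root is level 0 and the size-1 base case is level 9 (the tree spans levels 0 through 9, i.e. 10 levels counting the root), so the depth is the number of divisions: log_2(512) = 9

The recursion tree depth is log_2(512) = 9. At each level, the problem size is divided by 2, so it takes 9 divisions to reduce to a base case of size 1. The algorithm makes 1 recursive call at each level.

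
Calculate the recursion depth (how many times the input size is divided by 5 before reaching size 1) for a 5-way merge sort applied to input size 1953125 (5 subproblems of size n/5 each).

For divide and conquer with division factor 5:

Problem sizes at each level:
Level 0: 1953125
Level 1: 390625
Level 2: 78125
Level 3: 15625
Level 4: 3125
Level 5: 625
Level 6: 125
Level 7: 25
Level 8: 5
Level 9: 1

The root is level 0 and the size-1 base case is level 9 (the tree spans levels 0 through 9, i.e. 10 levels counting the root), so the depth is the number of divisions: log_5(1953125) = 9

The recursion tree depth is log_5(1953125) = 9. At each level, the problem size is divided by 5, so it takes 9 divisions to reduce to a base case of size 1. The algorithm makes 5 recursive calls at each level.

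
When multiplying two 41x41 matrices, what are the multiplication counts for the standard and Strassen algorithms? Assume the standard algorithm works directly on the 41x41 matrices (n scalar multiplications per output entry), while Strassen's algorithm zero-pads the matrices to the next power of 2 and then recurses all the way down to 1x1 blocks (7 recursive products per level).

Matrix multiplication for 41x41 matrices:

Strassen's algorithm requires power-of-2 dimensions. Pad 41x41 to 64x64 (next power of 2).

Standard algorithm: 41^3 = 68921 multiplications
Strassen's algorithm: 7^(log2(64)) = 7^6 = 117649 multiplications
Difference: 68921 - 117649 = -48728 (Strassen uses MORE here due to padding overhead — for small or just-over-power-of-2 n, padding can outweigh the per-level savings)

Standard: 68921 multiplications (41^3). Strassen: 117649 multiplications (7^6, after padding to 64x64). Strassen reduces 8 recursive multiplications to 7 at each level.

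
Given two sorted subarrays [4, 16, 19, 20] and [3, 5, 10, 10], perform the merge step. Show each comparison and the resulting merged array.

Merging process:

Compare 4 vs 3: take 3 from right. Merged: [3]
Compare 4 vs 5: take 4 from left. Merged: [3, 4]
Compare 16 vs 5: take 5 from right. Merged: [3, 4, 5]
Compare 16 vs 10: take 10 from right. Merged: [3, 4, 5, 10]
Compare 16 vs 10: take 10 from right. Merged: [3, 4, 5, 10, 10]
Append remaining from left: [16, 19, 20]. Merged: [3, 4, 5, 10, 10, 16, 19, 20]

Final merged array: [3, 4, 5, 10, 10, 16, 19, 20]
Total comparisons: 5

The merged array is [3, 4, 5, 10, 10, 16, 19, 20], requiring 5 comparisons. The merge step runs in O(n) time where n is the total number of elements.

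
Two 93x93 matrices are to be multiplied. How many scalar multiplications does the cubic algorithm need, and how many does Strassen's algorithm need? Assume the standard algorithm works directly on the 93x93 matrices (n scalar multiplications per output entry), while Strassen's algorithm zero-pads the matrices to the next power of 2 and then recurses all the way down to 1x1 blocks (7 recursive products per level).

Matrix multiplication for 93x93 matrices:

Strassen's algorithm requires power-of-2 dimensions. Pad 93x93 to 128x128 (next power of 2).

Standard algorithm: 93^3 = 804357 multiplications
Strassen's algorithm: 7^(log2(128)) = 7^7 = 823543 multiplications
Difference: 804357 - 823543 = -19186 (Strassen uses MORE here due to padding overhead — for small or just-over-power-of-2 n, padding can outweigh the per-level savings)

Standard: 804357 multiplications (93^3). Strassen: 823543 multiplications (7^7, after padding to 128x128). Strassen reduces 8 recursive multiplications to 7 at each level.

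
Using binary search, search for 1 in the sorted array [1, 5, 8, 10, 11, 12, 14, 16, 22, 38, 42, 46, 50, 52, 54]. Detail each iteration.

Binary search for 1 in [1, 5, 8, 10, 11, 12, 14, 16, 22, 38, 42, 46, 50, 52, 54]:

lo=0, hi=14, mid=7, arr[mid]=16 -> 16 > 1, search left half
lo=0, hi=6, mid=3, arr[mid]=10 -> 10 > 1, search left half
lo=0, hi=2, mid=1, arr[mid]=5 -> 5 > 1, search left half
lo=0, hi=0, mid=0, arr[mid]=1 -> Found target at index 0!

Binary search finds 1 at index 0 after 4 comparisons. The search repeatedly halves the search space by comparing with the middle element.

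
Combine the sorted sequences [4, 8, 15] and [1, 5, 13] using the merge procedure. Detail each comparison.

Merging process:

Compare 4 vs 1: take 1 from right. Merged: [1]
Compare 4 vs 5: take 4 from left. Merged: [1, 4]
Compare 8 vs 5: take 5 from right. Merged: [1, 4, 5]
Compare 8 vs 13: take 8 from left. Merged: [1, 4, 5, 8]
Compare 15 vs 13: take 13 from right. Merged: [1, 4, 5, 8, 13]
Append remaining from left: [15]. Merged: [1, 4, 5, 8, 13, 15]

Final merged array: [1, 4, 5, 8, 13, 15]
Total comparisons: 5

The merged array is [1, 4, 5, 8, 13, 15], requiring 5 comparisons. The merge step runs in O(n) time where n is the total number of elements.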